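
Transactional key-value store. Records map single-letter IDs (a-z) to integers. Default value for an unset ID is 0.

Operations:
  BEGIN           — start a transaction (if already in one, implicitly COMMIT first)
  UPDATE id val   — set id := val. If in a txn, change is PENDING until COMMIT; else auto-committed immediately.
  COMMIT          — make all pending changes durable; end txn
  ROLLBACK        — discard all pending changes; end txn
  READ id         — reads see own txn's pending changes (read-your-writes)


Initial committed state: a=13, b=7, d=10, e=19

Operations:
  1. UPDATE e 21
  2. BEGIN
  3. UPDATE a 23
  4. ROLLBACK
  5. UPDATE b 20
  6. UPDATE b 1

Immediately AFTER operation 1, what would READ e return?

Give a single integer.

Initial committed: {a=13, b=7, d=10, e=19}
Op 1: UPDATE e=21 (auto-commit; committed e=21)
After op 1: visible(e) = 21 (pending={}, committed={a=13, b=7, d=10, e=21})

Answer: 21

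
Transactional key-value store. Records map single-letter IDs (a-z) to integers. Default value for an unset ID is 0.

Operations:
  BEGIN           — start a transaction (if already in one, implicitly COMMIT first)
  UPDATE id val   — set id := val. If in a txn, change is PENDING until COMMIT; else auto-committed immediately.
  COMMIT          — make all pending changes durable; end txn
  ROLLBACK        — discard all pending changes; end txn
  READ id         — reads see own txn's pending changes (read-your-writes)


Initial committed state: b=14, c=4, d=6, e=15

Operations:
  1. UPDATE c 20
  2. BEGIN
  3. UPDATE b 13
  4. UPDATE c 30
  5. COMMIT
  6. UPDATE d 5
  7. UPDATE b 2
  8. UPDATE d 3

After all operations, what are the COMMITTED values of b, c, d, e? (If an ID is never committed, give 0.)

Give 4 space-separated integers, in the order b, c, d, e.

Answer: 2 30 3 15

Derivation:
Initial committed: {b=14, c=4, d=6, e=15}
Op 1: UPDATE c=20 (auto-commit; committed c=20)
Op 2: BEGIN: in_txn=True, pending={}
Op 3: UPDATE b=13 (pending; pending now {b=13})
Op 4: UPDATE c=30 (pending; pending now {b=13, c=30})
Op 5: COMMIT: merged ['b', 'c'] into committed; committed now {b=13, c=30, d=6, e=15}
Op 6: UPDATE d=5 (auto-commit; committed d=5)
Op 7: UPDATE b=2 (auto-commit; committed b=2)
Op 8: UPDATE d=3 (auto-commit; committed d=3)
Final committed: {b=2, c=30, d=3, e=15}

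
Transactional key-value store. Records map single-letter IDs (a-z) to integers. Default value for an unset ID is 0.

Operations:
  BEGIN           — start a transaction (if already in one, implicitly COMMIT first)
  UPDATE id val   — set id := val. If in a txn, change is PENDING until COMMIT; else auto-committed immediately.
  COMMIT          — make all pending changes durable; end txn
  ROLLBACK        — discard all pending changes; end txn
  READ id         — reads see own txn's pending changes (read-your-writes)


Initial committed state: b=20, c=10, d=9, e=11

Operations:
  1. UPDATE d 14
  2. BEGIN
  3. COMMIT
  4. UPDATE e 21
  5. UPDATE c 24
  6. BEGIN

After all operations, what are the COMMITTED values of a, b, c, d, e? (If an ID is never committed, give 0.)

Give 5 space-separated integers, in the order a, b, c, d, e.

Answer: 0 20 24 14 21

Derivation:
Initial committed: {b=20, c=10, d=9, e=11}
Op 1: UPDATE d=14 (auto-commit; committed d=14)
Op 2: BEGIN: in_txn=True, pending={}
Op 3: COMMIT: merged [] into committed; committed now {b=20, c=10, d=14, e=11}
Op 4: UPDATE e=21 (auto-commit; committed e=21)
Op 5: UPDATE c=24 (auto-commit; committed c=24)
Op 6: BEGIN: in_txn=True, pending={}
Final committed: {b=20, c=24, d=14, e=21}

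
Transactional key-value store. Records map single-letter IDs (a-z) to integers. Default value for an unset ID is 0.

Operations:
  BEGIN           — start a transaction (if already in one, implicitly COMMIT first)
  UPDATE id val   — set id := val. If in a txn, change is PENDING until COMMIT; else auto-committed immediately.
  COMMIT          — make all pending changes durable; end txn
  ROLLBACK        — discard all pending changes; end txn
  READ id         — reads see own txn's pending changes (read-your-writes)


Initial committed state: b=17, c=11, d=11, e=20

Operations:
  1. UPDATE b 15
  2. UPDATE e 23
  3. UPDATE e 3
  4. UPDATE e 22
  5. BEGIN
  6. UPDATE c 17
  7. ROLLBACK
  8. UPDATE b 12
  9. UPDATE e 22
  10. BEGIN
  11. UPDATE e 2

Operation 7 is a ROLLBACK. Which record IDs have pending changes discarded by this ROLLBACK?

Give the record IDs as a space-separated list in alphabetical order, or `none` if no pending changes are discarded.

Initial committed: {b=17, c=11, d=11, e=20}
Op 1: UPDATE b=15 (auto-commit; committed b=15)
Op 2: UPDATE e=23 (auto-commit; committed e=23)
Op 3: UPDATE e=3 (auto-commit; committed e=3)
Op 4: UPDATE e=22 (auto-commit; committed e=22)
Op 5: BEGIN: in_txn=True, pending={}
Op 6: UPDATE c=17 (pending; pending now {c=17})
Op 7: ROLLBACK: discarded pending ['c']; in_txn=False
Op 8: UPDATE b=12 (auto-commit; committed b=12)
Op 9: UPDATE e=22 (auto-commit; committed e=22)
Op 10: BEGIN: in_txn=True, pending={}
Op 11: UPDATE e=2 (pending; pending now {e=2})
ROLLBACK at op 7 discards: ['c']

Answer: c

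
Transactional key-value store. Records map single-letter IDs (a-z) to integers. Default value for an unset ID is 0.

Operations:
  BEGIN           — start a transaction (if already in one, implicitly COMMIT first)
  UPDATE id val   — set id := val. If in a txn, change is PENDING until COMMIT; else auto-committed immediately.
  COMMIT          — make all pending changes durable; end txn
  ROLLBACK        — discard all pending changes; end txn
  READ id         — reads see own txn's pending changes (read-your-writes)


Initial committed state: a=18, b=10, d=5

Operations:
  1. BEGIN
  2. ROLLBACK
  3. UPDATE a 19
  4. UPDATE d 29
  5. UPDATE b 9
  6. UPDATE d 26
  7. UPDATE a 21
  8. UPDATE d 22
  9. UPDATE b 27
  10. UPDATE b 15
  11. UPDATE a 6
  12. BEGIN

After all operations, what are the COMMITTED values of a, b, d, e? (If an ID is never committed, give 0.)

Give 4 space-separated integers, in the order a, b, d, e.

Answer: 6 15 22 0

Derivation:
Initial committed: {a=18, b=10, d=5}
Op 1: BEGIN: in_txn=True, pending={}
Op 2: ROLLBACK: discarded pending []; in_txn=False
Op 3: UPDATE a=19 (auto-commit; committed a=19)
Op 4: UPDATE d=29 (auto-commit; committed d=29)
Op 5: UPDATE b=9 (auto-commit; committed b=9)
Op 6: UPDATE d=26 (auto-commit; committed d=26)
Op 7: UPDATE a=21 (auto-commit; committed a=21)
Op 8: UPDATE d=22 (auto-commit; committed d=22)
Op 9: UPDATE b=27 (auto-commit; committed b=27)
Op 10: UPDATE b=15 (auto-commit; committed b=15)
Op 11: UPDATE a=6 (auto-commit; committed a=6)
Op 12: BEGIN: in_txn=True, pending={}
Final committed: {a=6, b=15, d=22}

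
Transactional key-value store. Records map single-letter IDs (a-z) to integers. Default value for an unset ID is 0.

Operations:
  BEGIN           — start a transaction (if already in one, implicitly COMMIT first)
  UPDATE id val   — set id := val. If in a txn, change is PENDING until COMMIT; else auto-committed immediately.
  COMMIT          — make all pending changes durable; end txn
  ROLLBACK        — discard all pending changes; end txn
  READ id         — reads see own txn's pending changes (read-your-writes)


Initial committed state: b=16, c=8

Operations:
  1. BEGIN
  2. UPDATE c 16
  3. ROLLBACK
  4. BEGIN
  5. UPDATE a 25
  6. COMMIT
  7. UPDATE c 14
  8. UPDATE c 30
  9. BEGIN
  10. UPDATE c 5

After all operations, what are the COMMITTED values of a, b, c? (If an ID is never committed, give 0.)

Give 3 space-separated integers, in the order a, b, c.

Initial committed: {b=16, c=8}
Op 1: BEGIN: in_txn=True, pending={}
Op 2: UPDATE c=16 (pending; pending now {c=16})
Op 3: ROLLBACK: discarded pending ['c']; in_txn=False
Op 4: BEGIN: in_txn=True, pending={}
Op 5: UPDATE a=25 (pending; pending now {a=25})
Op 6: COMMIT: merged ['a'] into committed; committed now {a=25, b=16, c=8}
Op 7: UPDATE c=14 (auto-commit; committed c=14)
Op 8: UPDATE c=30 (auto-commit; committed c=30)
Op 9: BEGIN: in_txn=True, pending={}
Op 10: UPDATE c=5 (pending; pending now {c=5})
Final committed: {a=25, b=16, c=30}

Answer: 25 16 30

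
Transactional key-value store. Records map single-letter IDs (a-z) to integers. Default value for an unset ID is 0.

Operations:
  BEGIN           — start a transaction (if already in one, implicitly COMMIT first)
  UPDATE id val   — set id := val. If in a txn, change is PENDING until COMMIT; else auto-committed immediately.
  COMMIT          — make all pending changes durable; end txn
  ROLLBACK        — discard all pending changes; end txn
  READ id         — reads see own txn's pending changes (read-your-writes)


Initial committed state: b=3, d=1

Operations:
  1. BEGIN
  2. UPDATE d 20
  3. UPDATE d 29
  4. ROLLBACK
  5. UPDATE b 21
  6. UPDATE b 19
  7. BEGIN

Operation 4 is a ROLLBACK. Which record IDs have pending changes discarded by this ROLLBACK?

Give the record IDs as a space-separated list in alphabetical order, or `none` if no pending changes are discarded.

Initial committed: {b=3, d=1}
Op 1: BEGIN: in_txn=True, pending={}
Op 2: UPDATE d=20 (pending; pending now {d=20})
Op 3: UPDATE d=29 (pending; pending now {d=29})
Op 4: ROLLBACK: discarded pending ['d']; in_txn=False
Op 5: UPDATE b=21 (auto-commit; committed b=21)
Op 6: UPDATE b=19 (auto-commit; committed b=19)
Op 7: BEGIN: in_txn=True, pending={}
ROLLBACK at op 4 discards: ['d']

Answer: d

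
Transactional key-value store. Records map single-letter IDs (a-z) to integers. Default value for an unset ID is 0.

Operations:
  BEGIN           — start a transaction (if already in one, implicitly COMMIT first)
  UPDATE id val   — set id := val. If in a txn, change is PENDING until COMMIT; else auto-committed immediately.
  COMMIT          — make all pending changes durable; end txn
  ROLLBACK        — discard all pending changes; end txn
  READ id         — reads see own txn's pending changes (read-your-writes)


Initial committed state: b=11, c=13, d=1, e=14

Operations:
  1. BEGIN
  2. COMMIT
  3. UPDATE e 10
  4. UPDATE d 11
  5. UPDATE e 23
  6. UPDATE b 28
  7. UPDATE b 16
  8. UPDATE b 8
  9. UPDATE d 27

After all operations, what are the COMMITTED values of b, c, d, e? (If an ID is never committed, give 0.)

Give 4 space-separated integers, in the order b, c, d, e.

Answer: 8 13 27 23

Derivation:
Initial committed: {b=11, c=13, d=1, e=14}
Op 1: BEGIN: in_txn=True, pending={}
Op 2: COMMIT: merged [] into committed; committed now {b=11, c=13, d=1, e=14}
Op 3: UPDATE e=10 (auto-commit; committed e=10)
Op 4: UPDATE d=11 (auto-commit; committed d=11)
Op 5: UPDATE e=23 (auto-commit; committed e=23)
Op 6: UPDATE b=28 (auto-commit; committed b=28)
Op 7: UPDATE b=16 (auto-commit; committed b=16)
Op 8: UPDATE b=8 (auto-commit; committed b=8)
Op 9: UPDATE d=27 (auto-commit; committed d=27)
Final committed: {b=8, c=13, d=27, e=23}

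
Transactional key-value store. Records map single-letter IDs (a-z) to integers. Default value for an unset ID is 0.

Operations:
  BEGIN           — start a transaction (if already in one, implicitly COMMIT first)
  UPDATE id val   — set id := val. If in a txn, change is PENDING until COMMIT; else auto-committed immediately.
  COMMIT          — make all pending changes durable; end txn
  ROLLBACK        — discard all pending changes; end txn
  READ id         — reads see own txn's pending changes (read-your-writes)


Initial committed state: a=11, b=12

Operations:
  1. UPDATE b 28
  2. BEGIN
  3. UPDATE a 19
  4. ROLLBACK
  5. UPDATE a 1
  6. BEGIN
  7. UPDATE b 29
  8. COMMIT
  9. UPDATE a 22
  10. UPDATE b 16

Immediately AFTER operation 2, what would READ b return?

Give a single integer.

Answer: 28

Derivation:
Initial committed: {a=11, b=12}
Op 1: UPDATE b=28 (auto-commit; committed b=28)
Op 2: BEGIN: in_txn=True, pending={}
After op 2: visible(b) = 28 (pending={}, committed={a=11, b=28})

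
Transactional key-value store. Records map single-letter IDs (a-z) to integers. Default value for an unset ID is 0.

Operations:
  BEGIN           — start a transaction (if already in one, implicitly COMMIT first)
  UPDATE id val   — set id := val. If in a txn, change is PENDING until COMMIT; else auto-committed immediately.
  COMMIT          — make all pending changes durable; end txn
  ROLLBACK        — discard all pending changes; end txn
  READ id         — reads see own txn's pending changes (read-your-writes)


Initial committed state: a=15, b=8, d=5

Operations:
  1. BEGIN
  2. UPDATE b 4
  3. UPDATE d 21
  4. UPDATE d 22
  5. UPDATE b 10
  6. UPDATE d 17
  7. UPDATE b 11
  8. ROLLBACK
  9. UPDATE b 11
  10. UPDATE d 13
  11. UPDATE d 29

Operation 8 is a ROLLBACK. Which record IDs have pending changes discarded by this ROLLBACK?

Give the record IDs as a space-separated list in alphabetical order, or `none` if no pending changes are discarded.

Answer: b d

Derivation:
Initial committed: {a=15, b=8, d=5}
Op 1: BEGIN: in_txn=True, pending={}
Op 2: UPDATE b=4 (pending; pending now {b=4})
Op 3: UPDATE d=21 (pending; pending now {b=4, d=21})
Op 4: UPDATE d=22 (pending; pending now {b=4, d=22})
Op 5: UPDATE b=10 (pending; pending now {b=10, d=22})
Op 6: UPDATE d=17 (pending; pending now {b=10, d=17})
Op 7: UPDATE b=11 (pending; pending now {b=11, d=17})
Op 8: ROLLBACK: discarded pending ['b', 'd']; in_txn=False
Op 9: UPDATE b=11 (auto-commit; committed b=11)
Op 10: UPDATE d=13 (auto-commit; committed d=13)
Op 11: UPDATE d=29 (auto-commit; committed d=29)
ROLLBACK at op 8 discards: ['b', 'd']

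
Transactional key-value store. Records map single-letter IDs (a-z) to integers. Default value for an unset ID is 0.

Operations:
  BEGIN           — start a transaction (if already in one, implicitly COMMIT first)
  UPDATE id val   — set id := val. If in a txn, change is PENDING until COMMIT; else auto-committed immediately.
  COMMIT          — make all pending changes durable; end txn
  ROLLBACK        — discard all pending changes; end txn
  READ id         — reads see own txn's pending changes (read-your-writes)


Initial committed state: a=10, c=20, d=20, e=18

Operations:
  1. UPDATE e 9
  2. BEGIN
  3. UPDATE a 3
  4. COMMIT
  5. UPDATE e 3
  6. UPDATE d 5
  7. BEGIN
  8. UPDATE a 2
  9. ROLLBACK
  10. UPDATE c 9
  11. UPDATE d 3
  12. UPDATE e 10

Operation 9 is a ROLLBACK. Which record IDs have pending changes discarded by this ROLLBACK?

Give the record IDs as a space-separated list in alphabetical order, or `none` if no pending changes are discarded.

Answer: a

Derivation:
Initial committed: {a=10, c=20, d=20, e=18}
Op 1: UPDATE e=9 (auto-commit; committed e=9)
Op 2: BEGIN: in_txn=True, pending={}
Op 3: UPDATE a=3 (pending; pending now {a=3})
Op 4: COMMIT: merged ['a'] into committed; committed now {a=3, c=20, d=20, e=9}
Op 5: UPDATE e=3 (auto-commit; committed e=3)
Op 6: UPDATE d=5 (auto-commit; committed d=5)
Op 7: BEGIN: in_txn=True, pending={}
Op 8: UPDATE a=2 (pending; pending now {a=2})
Op 9: ROLLBACK: discarded pending ['a']; in_txn=False
Op 10: UPDATE c=9 (auto-commit; committed c=9)
Op 11: UPDATE d=3 (auto-commit; committed d=3)
Op 12: UPDATE e=10 (auto-commit; committed e=10)
ROLLBACK at op 9 discards: ['a']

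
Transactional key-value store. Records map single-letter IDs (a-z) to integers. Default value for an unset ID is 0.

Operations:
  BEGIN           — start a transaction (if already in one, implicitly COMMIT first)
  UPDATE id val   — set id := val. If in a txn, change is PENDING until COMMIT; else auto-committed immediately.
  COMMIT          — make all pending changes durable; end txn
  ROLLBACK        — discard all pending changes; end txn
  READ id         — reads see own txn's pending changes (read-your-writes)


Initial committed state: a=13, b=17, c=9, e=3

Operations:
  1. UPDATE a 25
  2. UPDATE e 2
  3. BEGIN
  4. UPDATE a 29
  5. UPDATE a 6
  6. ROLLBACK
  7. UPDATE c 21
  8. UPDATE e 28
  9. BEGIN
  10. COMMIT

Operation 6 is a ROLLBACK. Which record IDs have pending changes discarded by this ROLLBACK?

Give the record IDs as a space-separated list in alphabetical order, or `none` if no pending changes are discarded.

Initial committed: {a=13, b=17, c=9, e=3}
Op 1: UPDATE a=25 (auto-commit; committed a=25)
Op 2: UPDATE e=2 (auto-commit; committed e=2)
Op 3: BEGIN: in_txn=True, pending={}
Op 4: UPDATE a=29 (pending; pending now {a=29})
Op 5: UPDATE a=6 (pending; pending now {a=6})
Op 6: ROLLBACK: discarded pending ['a']; in_txn=False
Op 7: UPDATE c=21 (auto-commit; committed c=21)
Op 8: UPDATE e=28 (auto-commit; committed e=28)
Op 9: BEGIN: in_txn=True, pending={}
Op 10: COMMIT: merged [] into committed; committed now {a=25, b=17, c=21, e=28}
ROLLBACK at op 6 discards: ['a']

Answer: a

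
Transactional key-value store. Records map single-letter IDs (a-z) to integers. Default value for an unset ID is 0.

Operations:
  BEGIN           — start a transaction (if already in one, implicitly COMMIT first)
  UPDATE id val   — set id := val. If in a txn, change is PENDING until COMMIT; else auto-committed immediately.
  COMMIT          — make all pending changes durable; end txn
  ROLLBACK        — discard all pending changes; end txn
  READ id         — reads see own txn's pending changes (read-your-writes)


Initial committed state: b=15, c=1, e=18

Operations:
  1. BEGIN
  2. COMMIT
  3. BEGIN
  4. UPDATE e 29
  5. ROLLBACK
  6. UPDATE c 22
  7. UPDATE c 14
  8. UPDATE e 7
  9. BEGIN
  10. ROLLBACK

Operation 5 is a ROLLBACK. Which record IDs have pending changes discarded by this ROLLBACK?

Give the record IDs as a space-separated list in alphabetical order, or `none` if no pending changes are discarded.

Answer: e

Derivation:
Initial committed: {b=15, c=1, e=18}
Op 1: BEGIN: in_txn=True, pending={}
Op 2: COMMIT: merged [] into committed; committed now {b=15, c=1, e=18}
Op 3: BEGIN: in_txn=True, pending={}
Op 4: UPDATE e=29 (pending; pending now {e=29})
Op 5: ROLLBACK: discarded pending ['e']; in_txn=False
Op 6: UPDATE c=22 (auto-commit; committed c=22)
Op 7: UPDATE c=14 (auto-commit; committed c=14)
Op 8: UPDATE e=7 (auto-commit; committed e=7)
Op 9: BEGIN: in_txn=True, pending={}
Op 10: ROLLBACK: discarded pending []; in_txn=False
ROLLBACK at op 5 discards: ['e']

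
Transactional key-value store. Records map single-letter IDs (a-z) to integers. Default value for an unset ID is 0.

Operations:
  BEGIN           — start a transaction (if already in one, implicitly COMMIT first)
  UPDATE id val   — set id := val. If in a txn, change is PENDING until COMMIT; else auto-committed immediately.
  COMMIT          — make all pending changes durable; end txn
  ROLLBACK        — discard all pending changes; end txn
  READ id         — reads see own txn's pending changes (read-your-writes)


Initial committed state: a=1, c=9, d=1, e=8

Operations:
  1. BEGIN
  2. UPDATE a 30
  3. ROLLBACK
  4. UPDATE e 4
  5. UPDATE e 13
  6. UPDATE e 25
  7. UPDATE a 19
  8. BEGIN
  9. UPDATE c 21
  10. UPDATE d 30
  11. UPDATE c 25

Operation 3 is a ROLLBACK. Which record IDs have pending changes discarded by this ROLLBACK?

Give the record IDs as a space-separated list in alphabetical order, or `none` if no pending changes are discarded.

Initial committed: {a=1, c=9, d=1, e=8}
Op 1: BEGIN: in_txn=True, pending={}
Op 2: UPDATE a=30 (pending; pending now {a=30})
Op 3: ROLLBACK: discarded pending ['a']; in_txn=False
Op 4: UPDATE e=4 (auto-commit; committed e=4)
Op 5: UPDATE e=13 (auto-commit; committed e=13)
Op 6: UPDATE e=25 (auto-commit; committed e=25)
Op 7: UPDATE a=19 (auto-commit; committed a=19)
Op 8: BEGIN: in_txn=True, pending={}
Op 9: UPDATE c=21 (pending; pending now {c=21})
Op 10: UPDATE d=30 (pending; pending now {c=21, d=30})
Op 11: UPDATE c=25 (pending; pending now {c=25, d=30})
ROLLBACK at op 3 discards: ['a']

Answer: a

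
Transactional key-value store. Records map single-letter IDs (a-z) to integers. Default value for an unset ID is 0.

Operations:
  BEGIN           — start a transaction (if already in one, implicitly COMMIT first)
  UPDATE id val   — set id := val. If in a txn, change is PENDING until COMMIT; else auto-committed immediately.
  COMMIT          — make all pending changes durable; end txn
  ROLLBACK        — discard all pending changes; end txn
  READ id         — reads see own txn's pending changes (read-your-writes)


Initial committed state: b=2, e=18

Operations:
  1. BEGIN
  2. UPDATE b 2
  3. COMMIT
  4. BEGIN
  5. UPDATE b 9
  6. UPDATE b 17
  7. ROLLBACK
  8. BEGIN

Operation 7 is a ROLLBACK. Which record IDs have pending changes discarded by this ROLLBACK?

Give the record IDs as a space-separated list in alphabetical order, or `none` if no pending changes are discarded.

Answer: b

Derivation:
Initial committed: {b=2, e=18}
Op 1: BEGIN: in_txn=True, pending={}
Op 2: UPDATE b=2 (pending; pending now {b=2})
Op 3: COMMIT: merged ['b'] into committed; committed now {b=2, e=18}
Op 4: BEGIN: in_txn=True, pending={}
Op 5: UPDATE b=9 (pending; pending now {b=9})
Op 6: UPDATE b=17 (pending; pending now {b=17})
Op 7: ROLLBACK: discarded pending ['b']; in_txn=False
Op 8: BEGIN: in_txn=True, pending={}
ROLLBACK at op 7 discards: ['b']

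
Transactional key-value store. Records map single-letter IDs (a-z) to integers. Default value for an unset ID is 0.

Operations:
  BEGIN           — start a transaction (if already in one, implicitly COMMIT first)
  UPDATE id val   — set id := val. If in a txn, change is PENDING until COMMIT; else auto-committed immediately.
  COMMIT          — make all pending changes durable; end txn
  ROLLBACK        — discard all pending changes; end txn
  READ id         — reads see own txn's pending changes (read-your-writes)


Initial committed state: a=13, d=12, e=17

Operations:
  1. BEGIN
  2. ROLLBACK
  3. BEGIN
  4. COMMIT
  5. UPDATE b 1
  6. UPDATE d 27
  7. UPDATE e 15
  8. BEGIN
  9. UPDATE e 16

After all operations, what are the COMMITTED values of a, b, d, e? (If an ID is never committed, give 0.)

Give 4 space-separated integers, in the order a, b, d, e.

Initial committed: {a=13, d=12, e=17}
Op 1: BEGIN: in_txn=True, pending={}
Op 2: ROLLBACK: discarded pending []; in_txn=False
Op 3: BEGIN: in_txn=True, pending={}
Op 4: COMMIT: merged [] into committed; committed now {a=13, d=12, e=17}
Op 5: UPDATE b=1 (auto-commit; committed b=1)
Op 6: UPDATE d=27 (auto-commit; committed d=27)
Op 7: UPDATE e=15 (auto-commit; committed e=15)
Op 8: BEGIN: in_txn=True, pending={}
Op 9: UPDATE e=16 (pending; pending now {e=16})
Final committed: {a=13, b=1, d=27, e=15}

Answer: 13 1 27 15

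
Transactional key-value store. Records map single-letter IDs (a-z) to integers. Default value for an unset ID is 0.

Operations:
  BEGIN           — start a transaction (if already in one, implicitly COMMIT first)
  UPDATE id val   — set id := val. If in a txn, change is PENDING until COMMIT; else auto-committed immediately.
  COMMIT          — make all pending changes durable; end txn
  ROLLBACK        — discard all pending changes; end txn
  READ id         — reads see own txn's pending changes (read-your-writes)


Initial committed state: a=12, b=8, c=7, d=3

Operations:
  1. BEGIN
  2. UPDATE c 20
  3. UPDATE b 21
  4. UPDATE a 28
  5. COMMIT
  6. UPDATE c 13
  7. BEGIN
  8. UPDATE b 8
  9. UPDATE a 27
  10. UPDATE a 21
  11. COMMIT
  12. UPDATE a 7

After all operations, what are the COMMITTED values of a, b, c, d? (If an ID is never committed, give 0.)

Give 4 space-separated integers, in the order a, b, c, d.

Initial committed: {a=12, b=8, c=7, d=3}
Op 1: BEGIN: in_txn=True, pending={}
Op 2: UPDATE c=20 (pending; pending now {c=20})
Op 3: UPDATE b=21 (pending; pending now {b=21, c=20})
Op 4: UPDATE a=28 (pending; pending now {a=28, b=21, c=20})
Op 5: COMMIT: merged ['a', 'b', 'c'] into committed; committed now {a=28, b=21, c=20, d=3}
Op 6: UPDATE c=13 (auto-commit; committed c=13)
Op 7: BEGIN: in_txn=True, pending={}
Op 8: UPDATE b=8 (pending; pending now {b=8})
Op 9: UPDATE a=27 (pending; pending now {a=27, b=8})
Op 10: UPDATE a=21 (pending; pending now {a=21, b=8})
Op 11: COMMIT: merged ['a', 'b'] into committed; committed now {a=21, b=8, c=13, d=3}
Op 12: UPDATE a=7 (auto-commit; committed a=7)
Final committed: {a=7, b=8, c=13, d=3}

Answer: 7 8 13 3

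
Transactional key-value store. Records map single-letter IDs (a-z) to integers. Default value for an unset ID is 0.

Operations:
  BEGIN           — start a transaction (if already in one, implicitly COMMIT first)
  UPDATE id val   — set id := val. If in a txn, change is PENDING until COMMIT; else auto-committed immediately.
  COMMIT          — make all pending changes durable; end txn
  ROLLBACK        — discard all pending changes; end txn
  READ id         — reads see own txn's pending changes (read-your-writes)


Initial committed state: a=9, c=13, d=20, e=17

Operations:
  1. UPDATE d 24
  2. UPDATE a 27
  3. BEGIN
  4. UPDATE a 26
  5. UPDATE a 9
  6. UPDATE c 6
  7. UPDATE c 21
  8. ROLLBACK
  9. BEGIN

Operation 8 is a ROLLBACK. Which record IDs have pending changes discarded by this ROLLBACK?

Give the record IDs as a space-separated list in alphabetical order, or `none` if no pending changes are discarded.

Answer: a c

Derivation:
Initial committed: {a=9, c=13, d=20, e=17}
Op 1: UPDATE d=24 (auto-commit; committed d=24)
Op 2: UPDATE a=27 (auto-commit; committed a=27)
Op 3: BEGIN: in_txn=True, pending={}
Op 4: UPDATE a=26 (pending; pending now {a=26})
Op 5: UPDATE a=9 (pending; pending now {a=9})
Op 6: UPDATE c=6 (pending; pending now {a=9, c=6})
Op 7: UPDATE c=21 (pending; pending now {a=9, c=21})
Op 8: ROLLBACK: discarded pending ['a', 'c']; in_txn=False
Op 9: BEGIN: in_txn=True, pending={}
ROLLBACK at op 8 discards: ['a', 'c']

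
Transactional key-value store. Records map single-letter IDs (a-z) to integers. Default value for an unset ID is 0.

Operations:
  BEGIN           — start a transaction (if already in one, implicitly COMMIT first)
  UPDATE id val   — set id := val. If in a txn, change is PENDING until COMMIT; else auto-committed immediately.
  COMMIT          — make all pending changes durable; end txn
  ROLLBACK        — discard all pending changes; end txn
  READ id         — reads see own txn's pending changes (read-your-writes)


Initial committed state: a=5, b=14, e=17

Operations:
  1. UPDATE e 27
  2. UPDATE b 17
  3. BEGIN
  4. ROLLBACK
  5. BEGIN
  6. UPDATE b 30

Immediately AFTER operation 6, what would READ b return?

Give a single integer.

Initial committed: {a=5, b=14, e=17}
Op 1: UPDATE e=27 (auto-commit; committed e=27)
Op 2: UPDATE b=17 (auto-commit; committed b=17)
Op 3: BEGIN: in_txn=True, pending={}
Op 4: ROLLBACK: discarded pending []; in_txn=False
Op 5: BEGIN: in_txn=True, pending={}
Op 6: UPDATE b=30 (pending; pending now {b=30})
After op 6: visible(b) = 30 (pending={b=30}, committed={a=5, b=17, e=27})

Answer: 30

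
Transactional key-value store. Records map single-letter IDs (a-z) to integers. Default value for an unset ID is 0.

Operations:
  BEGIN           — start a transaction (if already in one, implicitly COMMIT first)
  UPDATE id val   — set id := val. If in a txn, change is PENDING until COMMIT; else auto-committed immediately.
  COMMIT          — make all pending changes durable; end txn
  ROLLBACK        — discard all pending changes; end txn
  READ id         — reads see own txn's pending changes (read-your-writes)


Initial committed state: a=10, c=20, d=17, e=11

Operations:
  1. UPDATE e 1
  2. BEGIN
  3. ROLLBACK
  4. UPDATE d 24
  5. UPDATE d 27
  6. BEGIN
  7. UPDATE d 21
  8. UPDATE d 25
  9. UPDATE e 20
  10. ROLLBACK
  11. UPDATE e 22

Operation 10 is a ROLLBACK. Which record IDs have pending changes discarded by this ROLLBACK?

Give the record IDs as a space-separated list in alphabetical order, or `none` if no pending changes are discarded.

Initial committed: {a=10, c=20, d=17, e=11}
Op 1: UPDATE e=1 (auto-commit; committed e=1)
Op 2: BEGIN: in_txn=True, pending={}
Op 3: ROLLBACK: discarded pending []; in_txn=False
Op 4: UPDATE d=24 (auto-commit; committed d=24)
Op 5: UPDATE d=27 (auto-commit; committed d=27)
Op 6: BEGIN: in_txn=True, pending={}
Op 7: UPDATE d=21 (pending; pending now {d=21})
Op 8: UPDATE d=25 (pending; pending now {d=25})
Op 9: UPDATE e=20 (pending; pending now {d=25, e=20})
Op 10: ROLLBACK: discarded pending ['d', 'e']; in_txn=False
Op 11: UPDATE e=22 (auto-commit; committed e=22)
ROLLBACK at op 10 discards: ['d', 'e']

Answer: d e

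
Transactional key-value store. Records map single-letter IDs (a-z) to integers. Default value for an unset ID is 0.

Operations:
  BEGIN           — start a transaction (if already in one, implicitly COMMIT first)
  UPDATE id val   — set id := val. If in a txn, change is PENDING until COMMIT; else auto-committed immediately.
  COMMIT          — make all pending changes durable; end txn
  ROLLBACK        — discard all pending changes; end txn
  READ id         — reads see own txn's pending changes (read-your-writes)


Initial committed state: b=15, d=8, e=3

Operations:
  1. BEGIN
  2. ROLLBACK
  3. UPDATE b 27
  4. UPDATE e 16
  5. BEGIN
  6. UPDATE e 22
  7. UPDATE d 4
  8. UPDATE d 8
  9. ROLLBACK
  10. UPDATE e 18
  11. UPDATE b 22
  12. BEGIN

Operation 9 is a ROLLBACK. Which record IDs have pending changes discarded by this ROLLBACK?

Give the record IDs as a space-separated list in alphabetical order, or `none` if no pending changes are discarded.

Initial committed: {b=15, d=8, e=3}
Op 1: BEGIN: in_txn=True, pending={}
Op 2: ROLLBACK: discarded pending []; in_txn=False
Op 3: UPDATE b=27 (auto-commit; committed b=27)
Op 4: UPDATE e=16 (auto-commit; committed e=16)
Op 5: BEGIN: in_txn=True, pending={}
Op 6: UPDATE e=22 (pending; pending now {e=22})
Op 7: UPDATE d=4 (pending; pending now {d=4, e=22})
Op 8: UPDATE d=8 (pending; pending now {d=8, e=22})
Op 9: ROLLBACK: discarded pending ['d', 'e']; in_txn=False
Op 10: UPDATE e=18 (auto-commit; committed e=18)
Op 11: UPDATE b=22 (auto-commit; committed b=22)
Op 12: BEGIN: in_txn=True, pending={}
ROLLBACK at op 9 discards: ['d', 'e']

Answer: d e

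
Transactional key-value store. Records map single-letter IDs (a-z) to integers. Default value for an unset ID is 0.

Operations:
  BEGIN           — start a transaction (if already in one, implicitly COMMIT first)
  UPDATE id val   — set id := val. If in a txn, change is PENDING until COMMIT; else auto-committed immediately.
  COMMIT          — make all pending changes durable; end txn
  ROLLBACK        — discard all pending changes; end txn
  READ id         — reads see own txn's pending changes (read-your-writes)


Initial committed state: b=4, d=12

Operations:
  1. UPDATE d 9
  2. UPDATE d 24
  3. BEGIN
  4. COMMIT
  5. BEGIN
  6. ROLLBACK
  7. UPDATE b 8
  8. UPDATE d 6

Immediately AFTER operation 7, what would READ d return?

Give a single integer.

Answer: 24

Derivation:
Initial committed: {b=4, d=12}
Op 1: UPDATE d=9 (auto-commit; committed d=9)
Op 2: UPDATE d=24 (auto-commit; committed d=24)
Op 3: BEGIN: in_txn=True, pending={}
Op 4: COMMIT: merged [] into committed; committed now {b=4, d=24}
Op 5: BEGIN: in_txn=True, pending={}
Op 6: ROLLBACK: discarded pending []; in_txn=False
Op 7: UPDATE b=8 (auto-commit; committed b=8)
After op 7: visible(d) = 24 (pending={}, committed={b=8, d=24})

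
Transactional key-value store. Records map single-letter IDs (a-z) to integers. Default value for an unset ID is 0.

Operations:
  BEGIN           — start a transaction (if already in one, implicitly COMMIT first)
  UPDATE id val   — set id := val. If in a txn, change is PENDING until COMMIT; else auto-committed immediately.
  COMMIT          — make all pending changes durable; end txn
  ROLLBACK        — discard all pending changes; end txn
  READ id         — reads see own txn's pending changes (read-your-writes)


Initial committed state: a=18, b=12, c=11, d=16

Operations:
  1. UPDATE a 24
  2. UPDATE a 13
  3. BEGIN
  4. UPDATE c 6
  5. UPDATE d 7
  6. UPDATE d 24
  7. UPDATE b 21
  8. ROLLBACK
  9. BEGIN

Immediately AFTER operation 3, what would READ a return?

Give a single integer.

Answer: 13

Derivation:
Initial committed: {a=18, b=12, c=11, d=16}
Op 1: UPDATE a=24 (auto-commit; committed a=24)
Op 2: UPDATE a=13 (auto-commit; committed a=13)
Op 3: BEGIN: in_txn=True, pending={}
After op 3: visible(a) = 13 (pending={}, committed={a=13, b=12, c=11, d=16})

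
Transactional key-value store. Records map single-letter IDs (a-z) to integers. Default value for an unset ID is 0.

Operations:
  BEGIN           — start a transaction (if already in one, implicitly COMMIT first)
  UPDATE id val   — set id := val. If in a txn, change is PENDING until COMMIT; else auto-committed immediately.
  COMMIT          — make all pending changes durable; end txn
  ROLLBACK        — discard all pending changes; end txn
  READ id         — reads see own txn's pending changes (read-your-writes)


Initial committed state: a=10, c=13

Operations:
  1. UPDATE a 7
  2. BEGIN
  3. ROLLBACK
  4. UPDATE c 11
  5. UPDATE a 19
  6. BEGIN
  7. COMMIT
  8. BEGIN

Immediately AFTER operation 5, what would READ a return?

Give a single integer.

Initial committed: {a=10, c=13}
Op 1: UPDATE a=7 (auto-commit; committed a=7)
Op 2: BEGIN: in_txn=True, pending={}
Op 3: ROLLBACK: discarded pending []; in_txn=False
Op 4: UPDATE c=11 (auto-commit; committed c=11)
Op 5: UPDATE a=19 (auto-commit; committed a=19)
After op 5: visible(a) = 19 (pending={}, committed={a=19, c=11})

Answer: 19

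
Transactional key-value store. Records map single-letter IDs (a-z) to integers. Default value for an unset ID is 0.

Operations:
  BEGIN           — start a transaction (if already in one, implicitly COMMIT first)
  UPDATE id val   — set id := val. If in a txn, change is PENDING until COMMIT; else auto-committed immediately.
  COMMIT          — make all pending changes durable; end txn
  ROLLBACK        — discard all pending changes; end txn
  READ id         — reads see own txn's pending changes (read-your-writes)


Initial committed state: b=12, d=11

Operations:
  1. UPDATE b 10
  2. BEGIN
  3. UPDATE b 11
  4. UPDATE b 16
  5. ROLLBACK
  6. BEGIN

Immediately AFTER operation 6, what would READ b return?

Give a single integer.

Initial committed: {b=12, d=11}
Op 1: UPDATE b=10 (auto-commit; committed b=10)
Op 2: BEGIN: in_txn=True, pending={}
Op 3: UPDATE b=11 (pending; pending now {b=11})
Op 4: UPDATE b=16 (pending; pending now {b=16})
Op 5: ROLLBACK: discarded pending ['b']; in_txn=False
Op 6: BEGIN: in_txn=True, pending={}
After op 6: visible(b) = 10 (pending={}, committed={b=10, d=11})

Answer: 10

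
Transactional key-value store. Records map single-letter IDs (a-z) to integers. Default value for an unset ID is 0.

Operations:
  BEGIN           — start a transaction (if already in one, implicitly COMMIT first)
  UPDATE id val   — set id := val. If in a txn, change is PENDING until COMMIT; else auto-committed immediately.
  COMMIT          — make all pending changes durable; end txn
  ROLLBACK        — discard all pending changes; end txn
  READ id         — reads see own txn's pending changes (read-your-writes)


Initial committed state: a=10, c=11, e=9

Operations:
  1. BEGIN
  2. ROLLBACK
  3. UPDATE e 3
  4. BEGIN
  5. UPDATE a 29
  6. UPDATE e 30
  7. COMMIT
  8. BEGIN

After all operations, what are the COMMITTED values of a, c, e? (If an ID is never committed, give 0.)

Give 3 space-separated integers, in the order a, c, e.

Initial committed: {a=10, c=11, e=9}
Op 1: BEGIN: in_txn=True, pending={}
Op 2: ROLLBACK: discarded pending []; in_txn=False
Op 3: UPDATE e=3 (auto-commit; committed e=3)
Op 4: BEGIN: in_txn=True, pending={}
Op 5: UPDATE a=29 (pending; pending now {a=29})
Op 6: UPDATE e=30 (pending; pending now {a=29, e=30})
Op 7: COMMIT: merged ['a', 'e'] into committed; committed now {a=29, c=11, e=30}
Op 8: BEGIN: in_txn=True, pending={}
Final committed: {a=29, c=11, e=30}

Answer: 29 11 30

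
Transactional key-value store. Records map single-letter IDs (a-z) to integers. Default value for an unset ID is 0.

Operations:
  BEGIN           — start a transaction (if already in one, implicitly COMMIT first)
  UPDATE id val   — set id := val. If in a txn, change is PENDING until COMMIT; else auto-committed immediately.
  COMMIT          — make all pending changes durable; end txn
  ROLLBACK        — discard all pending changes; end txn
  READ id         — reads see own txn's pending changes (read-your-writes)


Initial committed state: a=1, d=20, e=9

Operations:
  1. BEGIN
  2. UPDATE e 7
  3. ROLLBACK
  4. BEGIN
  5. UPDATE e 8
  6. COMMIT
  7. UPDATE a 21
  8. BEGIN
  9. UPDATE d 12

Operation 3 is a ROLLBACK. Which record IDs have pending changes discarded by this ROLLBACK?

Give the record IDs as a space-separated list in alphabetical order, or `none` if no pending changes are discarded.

Answer: e

Derivation:
Initial committed: {a=1, d=20, e=9}
Op 1: BEGIN: in_txn=True, pending={}
Op 2: UPDATE e=7 (pending; pending now {e=7})
Op 3: ROLLBACK: discarded pending ['e']; in_txn=False
Op 4: BEGIN: in_txn=True, pending={}
Op 5: UPDATE e=8 (pending; pending now {e=8})
Op 6: COMMIT: merged ['e'] into committed; committed now {a=1, d=20, e=8}
Op 7: UPDATE a=21 (auto-commit; committed a=21)
Op 8: BEGIN: in_txn=True, pending={}
Op 9: UPDATE d=12 (pending; pending now {d=12})
ROLLBACK at op 3 discards: ['e']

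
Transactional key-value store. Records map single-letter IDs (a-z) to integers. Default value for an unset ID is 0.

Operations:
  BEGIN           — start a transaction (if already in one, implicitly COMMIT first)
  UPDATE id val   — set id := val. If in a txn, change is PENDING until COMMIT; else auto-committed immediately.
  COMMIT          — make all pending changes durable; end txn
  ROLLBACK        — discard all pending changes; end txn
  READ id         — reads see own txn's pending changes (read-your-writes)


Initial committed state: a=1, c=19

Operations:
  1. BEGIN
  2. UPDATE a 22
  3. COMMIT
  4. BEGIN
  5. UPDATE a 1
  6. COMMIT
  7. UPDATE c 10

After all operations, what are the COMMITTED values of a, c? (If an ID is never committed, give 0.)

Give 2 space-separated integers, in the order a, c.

Answer: 1 10

Derivation:
Initial committed: {a=1, c=19}
Op 1: BEGIN: in_txn=True, pending={}
Op 2: UPDATE a=22 (pending; pending now {a=22})
Op 3: COMMIT: merged ['a'] into committed; committed now {a=22, c=19}
Op 4: BEGIN: in_txn=True, pending={}
Op 5: UPDATE a=1 (pending; pending now {a=1})
Op 6: COMMIT: merged ['a'] into committed; committed now {a=1, c=19}
Op 7: UPDATE c=10 (auto-commit; committed c=10)
Final committed: {a=1, c=10}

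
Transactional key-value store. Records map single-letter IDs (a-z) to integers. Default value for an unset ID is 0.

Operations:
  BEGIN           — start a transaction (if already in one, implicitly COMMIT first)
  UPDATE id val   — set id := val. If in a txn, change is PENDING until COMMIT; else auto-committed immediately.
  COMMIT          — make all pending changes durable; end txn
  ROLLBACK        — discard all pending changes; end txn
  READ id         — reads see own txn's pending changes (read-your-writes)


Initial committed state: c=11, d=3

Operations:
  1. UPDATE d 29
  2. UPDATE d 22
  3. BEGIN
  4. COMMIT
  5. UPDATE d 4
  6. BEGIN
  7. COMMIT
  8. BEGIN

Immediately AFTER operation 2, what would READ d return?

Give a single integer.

Answer: 22

Derivation:
Initial committed: {c=11, d=3}
Op 1: UPDATE d=29 (auto-commit; committed d=29)
Op 2: UPDATE d=22 (auto-commit; committed d=22)
After op 2: visible(d) = 22 (pending={}, committed={c=11, d=22})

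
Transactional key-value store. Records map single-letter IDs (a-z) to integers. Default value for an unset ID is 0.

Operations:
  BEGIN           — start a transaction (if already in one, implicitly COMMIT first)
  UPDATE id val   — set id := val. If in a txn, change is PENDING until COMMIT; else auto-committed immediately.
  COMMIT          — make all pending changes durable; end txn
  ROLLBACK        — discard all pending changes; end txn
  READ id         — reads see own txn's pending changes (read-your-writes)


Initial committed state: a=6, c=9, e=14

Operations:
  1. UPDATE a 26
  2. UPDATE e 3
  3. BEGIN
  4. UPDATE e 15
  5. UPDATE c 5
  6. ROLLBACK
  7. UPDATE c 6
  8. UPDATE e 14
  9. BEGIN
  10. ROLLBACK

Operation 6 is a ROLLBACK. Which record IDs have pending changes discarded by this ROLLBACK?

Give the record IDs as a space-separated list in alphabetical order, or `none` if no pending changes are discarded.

Initial committed: {a=6, c=9, e=14}
Op 1: UPDATE a=26 (auto-commit; committed a=26)
Op 2: UPDATE e=3 (auto-commit; committed e=3)
Op 3: BEGIN: in_txn=True, pending={}
Op 4: UPDATE e=15 (pending; pending now {e=15})
Op 5: UPDATE c=5 (pending; pending now {c=5, e=15})
Op 6: ROLLBACK: discarded pending ['c', 'e']; in_txn=False
Op 7: UPDATE c=6 (auto-commit; committed c=6)
Op 8: UPDATE e=14 (auto-commit; committed e=14)
Op 9: BEGIN: in_txn=True, pending={}
Op 10: ROLLBACK: discarded pending []; in_txn=False
ROLLBACK at op 6 discards: ['c', 'e']

Answer: c e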